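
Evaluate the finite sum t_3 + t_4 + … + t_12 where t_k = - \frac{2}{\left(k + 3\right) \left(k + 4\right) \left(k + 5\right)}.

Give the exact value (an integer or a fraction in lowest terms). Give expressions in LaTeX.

The ratio is (k + 3)/(k + 6).
Normal form (A,B,C) = (k + 3, k + 6, 1).
Need (k + 3)·f(k+1) − (k + 5)·f(k) = 1.
Bound: deg f ≤ 2.
Coefficient equations give f(k) = k*(k + 7)/24.
So s_k = (B(k−1)f/C)·t_k = (k*(k + 5)*(k + 7)/24)·t_k = k*(-k - 7)/(12*(k + 3)*(k + 4)).
Verify: -2/(k**3 + 12*k**2 + 47*k + 60) matches t_k.
Σ_(k=3)^(12) t_k = s_(13) − s_(3) = -65/816 − (-5/84) = -115/5712.

Σ = -115/5712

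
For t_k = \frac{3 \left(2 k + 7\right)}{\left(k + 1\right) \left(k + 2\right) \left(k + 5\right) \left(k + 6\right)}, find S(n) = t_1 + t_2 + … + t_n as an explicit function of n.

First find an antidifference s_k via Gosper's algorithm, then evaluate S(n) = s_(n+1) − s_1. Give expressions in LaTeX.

Compute t_(k+1)/t_k: get (k + 1)*(k + 5)*(2*k + 9)/((k + 3)*(k + 7)*(2*k + 7)).
A = k + 1, B = k + 7, C = k**3 + 21*k**2/2 + 73*k/2 + 42.
Key eq: (k + 1)·f(k+1) = (k + 6)·f(k) + (k**3 + 21*k**2/2 + 73*k/2 + 42).
From deg A=1, deg B=1, deg C=3: d=5.
Solve for f: f(k) = k*(k + 2)*(k + 3)*(k + 4)*(k + 6)/10 (degree 5 ≤ 5).
Certificate R = B(k−1)f/C = k*(k + 2)*(k + 6)**2/(5*(2*k + 7)) gives s_k = 3*k*(k + 6)/(5*(k**2 + 6*k + 5)).
Check: Δs_k = 3*(2*k + 7)/(k**4 + 14*k**3 + 65*k**2 + 112*k + 60). ✓
Σ_(k=1)^n t_k = s_(n+1) − s_(1) = (3*(n**2 + 8*n + 7)/(5*(n**2 + 8*n + 12))) − (7/20), i.e. n*(n + 8)/(4*(n**2 + 8*n + 12)).

S(n) = \frac{n \left(n + 8\right)}{4 \left(n^{2} + 8 n + 12\right)}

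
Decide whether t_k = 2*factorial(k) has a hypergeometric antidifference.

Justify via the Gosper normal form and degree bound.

No. Not Gosper-summable.

Compute t_(k+1)/t_k: get k + 1.
Factor: A=k + 1; B=1; C=1.
Need (k + 1)·f(k+1) − (1)·f(k) = 1.
d = -1 from the (1,0,0) case.
d = -1 < 0 ⇒ no nonzero polynomial f; not summable.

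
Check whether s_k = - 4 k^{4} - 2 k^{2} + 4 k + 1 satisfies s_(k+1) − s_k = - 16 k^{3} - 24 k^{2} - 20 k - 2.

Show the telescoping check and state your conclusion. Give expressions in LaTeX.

s_(k+1) = 4*k - 4*(k + 1)**4 - 2*(k + 1)**2 + 5
s_(k+1) − s_k = -16*k**3 - 24*k**2 - 20*k - 2
(s_(k+1) − s_k) − t_k = 0

valid; difference matches t_k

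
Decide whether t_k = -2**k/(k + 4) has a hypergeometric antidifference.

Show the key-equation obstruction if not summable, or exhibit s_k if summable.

No — negative degree bound, so no certificate f.

Step 1: r(k) = 2*(k + 4)/(k + 5).
Take A(k)=2*k + 8, B(k)=k + 5, C(k)=1.
f must satisfy (2*k + 8)·f(k+1) − (k + 4)·f(k) = 1.
d = -1 from the (1,1,0) case.
deg f ≤ -1 is impossible — no certificate.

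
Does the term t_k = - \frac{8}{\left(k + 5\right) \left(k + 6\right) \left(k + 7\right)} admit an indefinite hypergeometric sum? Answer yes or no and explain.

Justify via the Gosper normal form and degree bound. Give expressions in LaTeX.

Yes. s_k = \frac{2 k \left(- k - 11\right)}{15 \left(k + 5\right) \left(k + 6\right)}.

t_(k+1)/t_k = (k + 5)/(k + 8).
Normal form (A,B,C) = (k + 5, k + 8, 1).
Need (k + 5)·f(k+1) − (k + 7)·f(k) = 1.
Bound: deg f ≤ 2.
Match coefficients ⇒ f(k) = k*(k + 11)/60.
Then R = B(k−1)f/C = k*(k + 7)*(k + 11)/60, so s_k = R(k)·t_k = 2*k*(-k - 11)/(15*(k + 5)*(k + 6)).
Δs = -8/(k**3 + 18*k**2 + 107*k + 210), as required.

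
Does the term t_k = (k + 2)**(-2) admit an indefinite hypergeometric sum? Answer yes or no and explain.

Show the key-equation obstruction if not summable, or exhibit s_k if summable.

No — the linear system for f has no solution.

The ratio is (k + 2)**2/(k + 3)**2.
Normal form (A,B,C) = (k**2 + 4*k + 4, k**2 + 6*k + 9, 1).
Solve (k**2 + 4*k + 4)·f(k+1) − (k**2 + 4*k + 4)·f(k) = 1.
Bound: deg f ≤ 0.
Put f(k) = c0: A·f(k+1) − B(k−1)·f(k) − C = -1; need -1 = 0 — inconsistent ⇒ no f, not summable.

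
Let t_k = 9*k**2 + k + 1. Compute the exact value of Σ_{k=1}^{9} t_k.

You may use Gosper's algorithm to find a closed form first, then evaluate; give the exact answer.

Ratio r(k) = (k + 9*(k + 1)**2 + 2)/(9*k**2 + k + 1).
Take A(k)=1, B(k)=1, C(k)=k**2 + k/9 + 1/9.
Key eq: (1)·f(k+1) = (1)·f(k) + (k**2 + k/9 + 1/9).
From deg A=0, deg B=0, deg C=2: d=3.
Solve for f: f(k) = k*(3*k**2 - 4*k + 2)/9 (degree 3 ≤ 3).
R(k) = B(k−1)·f(k)/C(k) = k*(3*k**2 - 4*k + 2)/(9*k**2 + k + 1); s_k = R·t_k = k*(3*k**2 - 4*k + 2).
Verify: 9*k**2 + k + 1 matches t_k.
Σ_(k=1)^(9) t_k = s_(10) − s_(1) = 2620 − (1) = 2619.

Σ = 2619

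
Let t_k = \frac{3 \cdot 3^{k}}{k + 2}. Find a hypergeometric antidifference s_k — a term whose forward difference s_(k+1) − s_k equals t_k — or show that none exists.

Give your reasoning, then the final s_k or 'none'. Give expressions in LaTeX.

not Gosper-summable; s_k does not exist

The ratio is 3*(k + 2)/(k + 3).
So A=3*k + 6 and B=k + 3, with C=1.
Need (3*k + 6)·f(k+1) − (k + 2)·f(k) = 1.
deg f ≤ -1 (via 1,1,0).
d = -1 < 0 ⇒ no nonzero polynomial f; not summable.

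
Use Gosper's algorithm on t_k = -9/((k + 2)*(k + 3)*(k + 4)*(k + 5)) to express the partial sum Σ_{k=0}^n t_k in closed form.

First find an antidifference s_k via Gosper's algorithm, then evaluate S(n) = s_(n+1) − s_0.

S(n) = (-n**3 - 12*n**2 - 47*n - 36)/(8*(n**3 + 12*n**2 + 47*n + 60))

r(k) = (k + 2)/(k + 6) after simplifying.
So A=k + 2 and B=k + 6, with C=1.
Need (k + 2)·f(k+1) − (k + 5)·f(k) = 1.
deg f ≤ 3 (via 1,1,0).
Solve for f: f(k) = k*(k**2 + 9*k + 26)/72 (degree 3 ≤ 3).
So s_k = (B(k−1)f/C)·t_k = (k*(k + 5)*(k**2 + 9*k + 26)/72)·t_k = k*(-k**2 - 9*k - 26)/(8*(k + 2)*(k + 3)*(k + 4)).
Verify: -9/(k**4 + 14*k**3 + 71*k**2 + 154*k + 120) matches t_k.
Σ_(k=0)^n t_k = s_(n+1) − s_(0) = ((-n**3 - 12*n**2 - 47*n - 36)/(8*(n**3 + 12*n**2 + 47*n + 60))) − (0), i.e. (-n**3 - 12*n**2 - 47*n - 36)/(8*(n**3 + 12*n**2 + 47*n + 60)).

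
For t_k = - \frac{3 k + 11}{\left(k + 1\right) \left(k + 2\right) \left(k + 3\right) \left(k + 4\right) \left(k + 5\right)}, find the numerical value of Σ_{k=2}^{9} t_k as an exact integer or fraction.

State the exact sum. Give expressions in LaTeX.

t_(k+1)/t_k = (k + 1)*(3*k + 14)/((k + 6)*(3*k + 11)).
Take A(k)=k + 1, B(k)=k + 6, C(k)=k + 11/3.
f must satisfy (k + 1)·f(k+1) − (k + 5)·f(k) = k + 11/3.
d = 4 from the (1,1,1) case.
A polynomial solution: f(k) = k*(k + 3)*(k**2 + 7*k + 14)/24.
Certificate R = B(k−1)f/C = k*(k + 3)*(k + 5)*(k**2 + 7*k + 14)/(8*(3*k + 11)) gives s_k = k*(-k**2 - 7*k - 14)/(8*(k**3 + 7*k**2 + 14*k + 8)).
Δs = (-3*k - 11)/(k**5 + 15*k**4 + 85*k**3 + 225*k**2 + 274*k + 120), as required.
Telescoping: Σ = s_(10) − s_(2) = -115/924 − (-1/9) = -37/2772.

Σ = -37/2772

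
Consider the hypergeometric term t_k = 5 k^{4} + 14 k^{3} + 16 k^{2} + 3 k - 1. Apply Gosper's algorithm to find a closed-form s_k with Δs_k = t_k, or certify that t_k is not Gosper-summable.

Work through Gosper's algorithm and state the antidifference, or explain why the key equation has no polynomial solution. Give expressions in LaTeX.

Compute t_(k+1)/t_k: get (5*k**4 + 34*k**3 + 88*k**2 + 97*k + 37)/(5*k**4 + 14*k**3 + 16*k**2 + 3*k - 1).
Factor: A=1; B=1; C=k**4 + 14*k**3/5 + 16*k**2/5 + 3*k/5 - 1/5.
Solve (1)·f(k+1) − (1)·f(k) = k**4 + 14*k**3/5 + 16*k**2/5 + 3*k/5 - 1/5.
d = 5 from the (0,0,4) case.
Match coefficients ⇒ f(k) = k**2*(k**3 + k**2 - 3)/5.
Then R = B(k−1)f/C = k**2*(k**3 + k**2 - 3)/(5*k**4 + 14*k**3 + 16*k**2 + 3*k - 1), so s_k = R(k)·t_k = k**2*(k**3 + k**2 - 3).
Δs = 5*k**4 + 14*k**3 + 16*k**2 + 3*k - 1, as required.

s_k = k^{2} \left(k^{3} + k^{2} - 3\right)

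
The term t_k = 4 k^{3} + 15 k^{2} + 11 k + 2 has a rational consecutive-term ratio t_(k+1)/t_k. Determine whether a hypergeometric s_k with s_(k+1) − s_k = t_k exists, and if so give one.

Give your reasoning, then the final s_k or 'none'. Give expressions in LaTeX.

The ratio is (4*k**3 + 27*k**2 + 53*k + 32)/(4*k**3 + 15*k**2 + 11*k + 2).
So A=1 and B=1, with C=k**3 + 15*k**2/4 + 11*k/4 + 1/2.
f must satisfy (1)·f(k+1) − (1)·f(k) = k**3 + 15*k**2/4 + 11*k/4 + 1/2.
deg f ≤ 4 (via 0,0,3).
Coefficient equations give f(k) = k*(k**3 + 3*k**2 - k - 1)/4.
Then R = B(k−1)f/C = k*(k**3 + 3*k**2 - k - 1)/(4*k**3 + 15*k**2 + 11*k + 2), so s_k = R(k)·t_k = k*(k**3 + 3*k**2 - k - 1).
s_(k+1) − s_k = 4*k**3 + 15*k**2 + 11*k + 2 = t_k.

s_k = k \left(k^{3} + 3 k^{2} - k - 1\right)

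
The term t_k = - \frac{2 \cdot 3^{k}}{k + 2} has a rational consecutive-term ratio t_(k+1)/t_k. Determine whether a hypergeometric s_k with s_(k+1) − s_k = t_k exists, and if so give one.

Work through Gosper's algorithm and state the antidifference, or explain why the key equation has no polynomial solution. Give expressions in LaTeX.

r(k) = 3*(k + 2)/(k + 3) after simplifying.
Take A(k)=3*k + 6, B(k)=k + 3, C(k)=1.
Key eq: (3*k + 6)·f(k+1) = (k + 2)·f(k) + (1).
deg f ≤ -1 (via 1,1,0).
d = -1 < 0 ⇒ no nonzero polynomial f; not summable.

none — t_k is not Gosper-summable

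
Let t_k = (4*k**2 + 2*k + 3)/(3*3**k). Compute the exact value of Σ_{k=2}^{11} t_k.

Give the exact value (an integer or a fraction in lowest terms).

Σ = 1062554/531441

The ratio is (4*k**2 + 10*k + 9)/(3*(4*k**2 + 2*k + 3)).
Take A(k)=1/3, B(k)=1, C(k)=k**2 + k/2 + 3/4.
f must satisfy (1/3)·f(k+1) − (1)·f(k) = k**2 + k/2 + 3/4.
From deg A=0, deg B=0, deg C=2: d=2.
Solve for f: f(k) = -3*(2*k**2 + 3*k + 4)/4 (degree 2 ≤ 2).
Then R = B(k−1)f/C = -3*(2*k**2 + 3*k + 4)/(4*k**2 + 2*k + 3), so s_k = R(k)·t_k = (-2*k**2 - 3*k - 4)/3**k.
Δs = (4*k**2 + 2*k + 3)/(3*3**k), as required.
Telescoping: Σ = s_(12) − s_(2) = -328/531441 − (-2) = 1062554/531441.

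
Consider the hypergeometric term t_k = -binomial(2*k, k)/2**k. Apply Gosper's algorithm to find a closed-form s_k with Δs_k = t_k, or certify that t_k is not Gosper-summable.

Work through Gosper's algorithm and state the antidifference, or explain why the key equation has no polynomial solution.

none — t_k is not Gosper-summable

r(k) = (2*k + 1)/(k + 1) after simplifying.
So A=2*k + 1 and B=k + 1, with C=1.
Need (2*k + 1)·f(k+1) − (k)·f(k) = 1.
d = -1 from the (1,1,0) case.
d = -1 < 0 ⇒ no nonzero polynomial f; not summable.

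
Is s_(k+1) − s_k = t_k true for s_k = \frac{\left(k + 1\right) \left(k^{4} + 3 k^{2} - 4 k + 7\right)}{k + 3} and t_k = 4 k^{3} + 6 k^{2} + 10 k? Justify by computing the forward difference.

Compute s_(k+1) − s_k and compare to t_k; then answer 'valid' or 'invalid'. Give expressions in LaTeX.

s_(k+1) = (k + 2)*(-4*k + (k + 1)**4 + 3*(k + 1)**2 + 3)/(k + 4)
s_(k+1) − s_k = 2*(2*k**5 + 14*k**4 + 32*k**3 + 46*k**2 + 26*k + 7)/(k**2 + 7*k + 12)
(s_(k+1) − s_k) − t_k = 2*(-3*k**4 - 18*k**3 - 25*k**2 - 34*k + 7)/(k**2 + 7*k + 12)

Invalid: residual \frac{2 \left(- 3 k^{4} - 18 k^{3} - 25 k^{2} - 34 k + 7\right)}{k^{2} + 7 k + 12} ≠ 0.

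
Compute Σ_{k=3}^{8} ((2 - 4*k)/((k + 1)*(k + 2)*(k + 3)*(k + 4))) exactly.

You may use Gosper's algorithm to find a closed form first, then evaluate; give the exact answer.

Σ = -2/55

t_(k+1)/t_k = (k + 1)*(2*k + 1)/((k + 5)*(2*k - 1)).
Factor: A=k + 1; B=k + 5; C=k - 1/2.
Key eq: (k + 1)·f(k+1) = (k + 4)·f(k) + (k - 1/2).
d = 3 from the (1,1,1) case.
Match coefficients ⇒ f(k) = -k/2.
Get s_k = R·t_k = 2*k/((k + 1)*(k + 2)*(k + 3)) with R(k) = B(k−1)f(k)/C(k) = -k*(k + 4)/(2*k - 1).
Verify: 2*(1 - 2*k)/(k**4 + 10*k**3 + 35*k**2 + 50*k + 24) matches t_k.
Σ_(k=3)^(8) t_k = s_(9) − s_(3) = 3/220 − (1/20) = -2/55.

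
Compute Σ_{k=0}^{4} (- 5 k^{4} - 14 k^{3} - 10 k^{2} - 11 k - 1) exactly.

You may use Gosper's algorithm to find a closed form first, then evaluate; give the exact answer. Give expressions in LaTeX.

Ratio r(k) = (5*k**4 + 34*k**3 + 82*k**2 + 93*k + 41)/(5*k**4 + 14*k**3 + 10*k**2 + 11*k + 1).
Take A(k)=1, B(k)=1, C(k)=k**4 + 14*k**3/5 + 2*k**2 + 11*k/5 + 1/5.
Key eq: (1)·f(k+1) = (1)·f(k) + (k**4 + 14*k**3/5 + 2*k**2 + 11*k/5 + 1/5).
From deg A=0, deg B=0, deg C=4: d=5.
Solving with deg f ≤ 5: f(k) = k*(k**4 + k**3 - 2*k**2 + 4*k - 3)/5.
Get s_k = R·t_k = k*(-k**4 - k**3 + 2*k**2 - 4*k + 3) with R(k) = B(k−1)f(k)/C(k) = k*(k**4 + k**3 - 2*k**2 + 4*k - 3)/(5*k**4 + 14*k**3 + 10*k**2 + 11*k + 1).
s_(k+1) − s_k = -5*k**4 - 14*k**3 - 10*k**2 - 11*k - 1 = t_k.
Evaluate s at k=5 and k=0: -3585 and 0; difference -3585.

Σ = -3585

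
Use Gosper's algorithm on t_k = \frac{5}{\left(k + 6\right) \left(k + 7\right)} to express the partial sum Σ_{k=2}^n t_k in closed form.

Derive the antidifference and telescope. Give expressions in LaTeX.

S(n) = \frac{5 \left(n - 1\right)}{8 \left(n + 7\right)}

The ratio is (k + 6)/(k + 8).
So A=k + 6 and B=k + 8, with C=1.
f must satisfy (k + 6)·f(k+1) − (k + 7)·f(k) = 1.
deg f ≤ 1 (via 1,1,0).
Coefficient equations give f(k) = k/6.
R(k) = B(k−1)·f(k)/C(k) = k*(k + 7)/6; s_k = R·t_k = 5*k/(6*(k + 6)).
s_(k+1) − s_k = 5/(k**2 + 13*k + 42) = t_k.
s_(n+1) = 5*(n + 1)/(6*(n + 7)) and s_(2) = 5/24, so S(n) = 5*(n - 1)/(8*(n + 7)).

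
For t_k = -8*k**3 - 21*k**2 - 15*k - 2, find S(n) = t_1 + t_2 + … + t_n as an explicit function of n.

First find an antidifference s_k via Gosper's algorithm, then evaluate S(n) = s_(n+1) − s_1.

S(n) = n*(-2*n**3 - 11*n**2 - 20*n - 13)

t_(k+1)/t_k = (8*k**3 + 45*k**2 + 81*k + 46)/(8*k**3 + 21*k**2 + 15*k + 2).
So A=1 and B=1, with C=k**3 + 21*k**2/8 + 15*k/8 + 1/4.
Set up (1)·f(k+1) − (1)·f(k) − (k**3 + 21*k**2/8 + 15*k/8 + 1/4) = 0.
deg f ≤ 4 (via 0,0,3).
Solve for f: f(k) = k*(k + 1)*(2*k**2 + k - 2)/8 (degree 4 ≤ 4).
So s_k = (B(k−1)f/C)·t_k = (k*(2*k**2 + k - 2)/(8*k**2 + 13*k + 2))·t_k = k*(-2*k**3 - 3*k**2 + k + 2).
Check: Δs_k = -8*k**3 - 21*k**2 - 15*k - 2. ✓
Σ_(k=1)^n t_k = s_(n+1) − s_(1) = (-2*n**4 - 11*n**3 - 20*n**2 - 13*n - 2) − (-2), i.e. n*(-2*n**3 - 11*n**2 - 20*n - 13).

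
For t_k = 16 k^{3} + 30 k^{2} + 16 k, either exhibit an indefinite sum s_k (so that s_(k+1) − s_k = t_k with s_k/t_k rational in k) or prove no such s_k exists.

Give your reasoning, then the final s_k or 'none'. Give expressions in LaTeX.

s_k = k \left(4 k^{3} + 2 k^{2} - 3 k - 3\right)

r(k) = (8*k**3 + 39*k**2 + 62*k + 31)/(k*(8*k**2 + 15*k + 8)) after simplifying.
A = 1, B = 1, C = k**3 + 15*k**2/8 + k.
Set up (1)·f(k+1) − (1)·f(k) − (k**3 + 15*k**2/8 + k) = 0.
d = 4 from the (0,0,3) case.
Solving with deg f ≤ 4: f(k) = k*(k - 1)*(4*k**2 + 6*k + 3)/16.
Then R = B(k−1)f/C = (k - 1)*(4*k**2 + 6*k + 3)/(2*(8*k**2 + 15*k + 8)), so s_k = R(k)·t_k = k*(4*k**3 + 2*k**2 - 3*k - 3).
Check: Δs_k = 2*k*(8*k**2 + 15*k + 8). ✓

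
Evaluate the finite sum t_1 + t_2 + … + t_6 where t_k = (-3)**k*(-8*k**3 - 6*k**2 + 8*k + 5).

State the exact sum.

Σ = -1150368

Compute t_(k+1)/t_k: get 3*(-8*k**3 - 30*k**2 - 28*k - 1)/(8*k**3 + 6*k**2 - 8*k - 5).
So A=-3 and B=1, with C=k**3 + 3*k**2/4 - k - 5/8.
Set up (-3)·f(k+1) − (1)·f(k) − (k**3 + 3*k**2/4 - k - 5/8) = 0.
d = 3 from the (0,0,3) case.
Solving with deg f ≤ 3: f(k) = -(2*k**3 - 3*k**2 - 2*k + 1)/8.
Certificate R = B(k−1)f/C = -(2*k**3 - 3*k**2 - 2*k + 1)/(8*k**3 + 6*k**2 - 8*k - 5) gives s_k = (-3)**k*(2*k**3 - 3*k**2 - 2*k + 1).
Δs = (-3)**k*(-8*k**3 - 6*k**2 + 8*k + 5), as required.
Σ_(k=1)^(6) t_k = s_(7) − s_(1) = -1150362 − (6) = -1150368.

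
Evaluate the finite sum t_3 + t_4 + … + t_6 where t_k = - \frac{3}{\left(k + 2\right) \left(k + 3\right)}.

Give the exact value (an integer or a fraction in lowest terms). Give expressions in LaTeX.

Σ = -4/15

Step 1: r(k) = (k + 2)/(k + 4).
Factor: A=k + 2; B=k + 4; C=1.
f must satisfy (k + 2)·f(k+1) − (k + 3)·f(k) = 1.
deg f ≤ 1 (via 1,1,0).
Solving with deg f ≤ 1: f(k) = k/2.
So s_k = (B(k−1)f/C)·t_k = (k*(k + 3)/2)·t_k = -3*k/(2*k + 4).
Δs = -3/(k**2 + 5*k + 6), as required.
Evaluate s at k=7 and k=3: -7/6 and -9/10; difference -4/15.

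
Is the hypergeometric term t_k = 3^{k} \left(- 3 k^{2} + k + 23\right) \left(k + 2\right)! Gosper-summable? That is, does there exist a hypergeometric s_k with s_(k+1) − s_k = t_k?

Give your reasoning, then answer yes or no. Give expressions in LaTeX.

Compute t_(k+1)/t_k: get 3*(k + 3)*(k - 3*(k + 1)**2 + 24)/(-3*k**2 + k + 23).
A = 3*k + 9, B = 1, C = k**2 - k/3 - 23/3.
Need (3*k + 9)·f(k+1) − (1)·f(k) = k**2 - k/3 - 23/3.
d = 1 from the (1,0,2) case.
Solve for f: f(k) = (k - 4)/3 (degree 1 ≤ 1).
Get s_k = R·t_k = -3**k*(k - 4)*factorial(k + 2) with R(k) = B(k−1)f(k)/C(k) = (k - 4)/(3*k**2 - k - 23).
Verify: 3**k*(-3*k**2 + k + 23)*factorial(k + 2) matches t_k.

Yes. s_k = - 3^{k} \left(k - 4\right) \left(k + 2\right)!.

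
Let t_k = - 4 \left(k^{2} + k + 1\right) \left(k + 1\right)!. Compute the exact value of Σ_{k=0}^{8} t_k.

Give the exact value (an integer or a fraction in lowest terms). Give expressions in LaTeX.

Σ = -116121604

The ratio is (k + 2)*(k + (k + 1)**2 + 2)/(k**2 + k + 1).
A = k + 2, B = 1, C = k**2 + k + 1.
Solve (k + 2)·f(k+1) − (1)·f(k) = k**2 + k + 1.
d = 1 from the (1,0,2) case.
A polynomial solution: f(k) = k - 1.
R(k) = B(k−1)·f(k)/C(k) = (k - 1)/(k**2 + k + 1); s_k = R·t_k = -4*(k - 1)*factorial(k + 1).
Verify: -4*(k**2 + k + 1)*factorial(k + 1) matches t_k.
Evaluate s at k=9 and k=0: -116121600 and 4; difference -116121604.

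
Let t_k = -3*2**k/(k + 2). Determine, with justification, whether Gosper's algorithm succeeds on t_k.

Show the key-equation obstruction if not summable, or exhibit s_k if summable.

t_(k+1)/t_k = 2*(k + 2)/(k + 3).
Factor: A=2*k + 4; B=k + 3; C=1.
Set up (2*k + 4)·f(k+1) − (k + 2)·f(k) − (1) = 0.
Degrees (1,1,0) ⇒ d ≤ -1.
Negative degree bound (-1): no f exists, t_k not Gosper-summable.

No — key equation has no polynomial f.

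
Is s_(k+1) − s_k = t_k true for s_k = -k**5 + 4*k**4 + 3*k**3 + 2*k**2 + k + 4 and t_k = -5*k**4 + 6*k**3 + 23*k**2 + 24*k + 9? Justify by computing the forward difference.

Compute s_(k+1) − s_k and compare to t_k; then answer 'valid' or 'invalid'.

s_(k+1) = -k**5 - k**4 + 9*k**3 + 25*k**2 + 25*k + 13
s_(k+1) − s_k = -5*k**4 + 6*k**3 + 23*k**2 + 24*k + 9
(s_(k+1) − s_k) − t_k = 0

valid (s_(k+1) − s_k reduces to t_k)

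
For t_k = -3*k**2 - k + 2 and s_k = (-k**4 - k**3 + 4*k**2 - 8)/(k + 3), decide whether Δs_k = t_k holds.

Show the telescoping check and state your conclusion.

Invalid: residual (2*k**3 + 11*k**2 + 3*k - 10)/(k**2 + 7*k + 12) ≠ 0.

s_(k+1) = (-k**4 - 5*k**3 - 5*k**2 + k - 6)/(k + 4)
s_(k+1) − s_k = (-3*k**4 - 20*k**3 - 30*k**2 + 5*k + 14)/(k**2 + 7*k + 12)
(s_(k+1) − s_k) − t_k = (2*k**3 + 11*k**2 + 3*k - 10)/(k**2 + 7*k + 12)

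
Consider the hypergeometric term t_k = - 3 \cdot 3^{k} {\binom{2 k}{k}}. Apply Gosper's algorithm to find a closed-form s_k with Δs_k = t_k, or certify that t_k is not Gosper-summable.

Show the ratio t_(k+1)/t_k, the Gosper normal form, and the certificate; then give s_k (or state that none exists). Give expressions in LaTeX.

r(k) = 6*(2*k + 1)/(k + 1) after simplifying.
Gosper form: A/B · C(k+1)/C(k) with A=12*k + 6, B=k + 1, C=1.
Solve (12*k + 6)·f(k+1) − (k)·f(k) = 1.
Degrees (1,1,0) ⇒ d ≤ -1.
Negative degree bound (-1): no f exists, t_k not Gosper-summable.

none — t_k is not Gosper-summable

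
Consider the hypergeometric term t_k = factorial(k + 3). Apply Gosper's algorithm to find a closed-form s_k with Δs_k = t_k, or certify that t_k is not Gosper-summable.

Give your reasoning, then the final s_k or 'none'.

Compute t_(k+1)/t_k: get k + 4.
Factor: A=k + 4; B=1; C=1.
Need (k + 4)·f(k+1) − (1)·f(k) = 1.
d = -1 from the (1,0,0) case.
Bound -1 < 0, so the key equation has no polynomial solution.

no hypergeometric antidifference exists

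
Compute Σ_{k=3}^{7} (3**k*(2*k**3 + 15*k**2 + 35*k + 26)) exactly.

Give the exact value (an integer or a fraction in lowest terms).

Σ = 4833648

r(k) = 3*(2*k**3 + 21*k**2 + 71*k + 78)/(2*k**3 + 15*k**2 + 35*k + 26) after simplifying.
Normal form (A,B,C) = (3, 1, k**3 + 15*k**2/2 + 35*k/2 + 13).
Need (3)·f(k+1) − (1)·f(k) = k**3 + 15*k**2/2 + 35*k/2 + 13.
Bound: deg f ≤ 3.
Solving with deg f ≤ 3: f(k) = (k**3 + 3*k**2 + 4*k + 1)/2.
Certificate R = B(k−1)f/C = (k**3 + 3*k**2 + 4*k + 1)/((k + 2)*(2*k**2 + 11*k + 13)) gives s_k = 3**k*(k**3 + 3*k**2 + 4*k + 1).
Verify: 3**k*(2*k**3 + 15*k**2 + 35*k + 26) matches t_k.
Σ_(k=3)^(7) t_k = s_(8) − s_(3) = 4835457 − (1809) = 4833648.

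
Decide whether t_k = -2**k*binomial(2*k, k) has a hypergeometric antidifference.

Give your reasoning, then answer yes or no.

Ratio r(k) = 4*(2*k + 1)/(k + 1).
So A=8*k + 4 and B=k + 1, with C=1.
Solve (8*k + 4)·f(k+1) − (k)·f(k) = 1.
deg f ≤ -1 (via 1,1,0).
Negative degree bound (-1): no f exists, t_k not Gosper-summable.

No — key equation has no polynomial f.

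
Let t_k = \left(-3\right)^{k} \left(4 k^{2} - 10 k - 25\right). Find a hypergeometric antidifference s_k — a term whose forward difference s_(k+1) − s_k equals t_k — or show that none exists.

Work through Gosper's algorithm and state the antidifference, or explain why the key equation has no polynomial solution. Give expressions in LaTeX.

s_k = \left(-3\right)^{k} \left(- k^{2} + 4 k + 4\right)

Compute t_(k+1)/t_k: get 3*(-4*k**2 + 2*k + 31)/(4*k**2 - 10*k - 25).
Take A(k)=-3, B(k)=1, C(k)=k**2 - 5*k/2 - 25/4.
Need (-3)·f(k+1) − (1)·f(k) = k**2 - 5*k/2 - 25/4.
Bound: deg f ≤ 2.
Solve for f: f(k) = -(k**2 - 4*k - 4)/4 (degree 2 ≤ 2).
So s_k = (B(k−1)f/C)·t_k = (-(k**2 - 4*k - 4)/(4*k**2 - 10*k - 25))·t_k = (-3)**k*(-k**2 + 4*k + 4).
Check: Δs_k = (-3)**k*(4*k**2 - 10*k - 25). ✓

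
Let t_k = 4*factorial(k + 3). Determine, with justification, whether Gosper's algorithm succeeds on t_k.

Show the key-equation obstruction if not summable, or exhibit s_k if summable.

Compute t_(k+1)/t_k: get k + 4.
Gosper form: A/B · C(k+1)/C(k) with A=k + 4, B=1, C=1.
Set up (k + 4)·f(k+1) − (1)·f(k) − (1) = 0.
Degrees (1,0,0) ⇒ d ≤ -1.
Bound -1 < 0, so the key equation has no polynomial solution.

No. Not Gosper-summable.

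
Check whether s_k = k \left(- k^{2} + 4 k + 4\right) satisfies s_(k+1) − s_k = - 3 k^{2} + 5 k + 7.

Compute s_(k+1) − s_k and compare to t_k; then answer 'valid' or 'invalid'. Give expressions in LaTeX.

s_(k+1) = -k**3 + k**2 + 9*k + 7
s_(k+1) − s_k = -3*k**2 + 5*k + 7
(s_(k+1) − s_k) − t_k = 0

Valid — Δs_k = t_k.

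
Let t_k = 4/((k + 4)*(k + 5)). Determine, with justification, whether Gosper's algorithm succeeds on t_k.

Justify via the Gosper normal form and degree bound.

Yes. s_k = k/(k + 4).

Step 1: r(k) = (k + 4)/(k + 6).
Take A(k)=k + 4, B(k)=k + 6, C(k)=1.
Solve (k + 4)·f(k+1) − (k + 5)·f(k) = 1.
deg f ≤ 1 (via 1,1,0).
A polynomial solution: f(k) = k/4.
R(k) = B(k−1)·f(k)/C(k) = k*(k + 5)/4; s_k = R·t_k = k/(k + 4).
Δs = 4/(k**2 + 9*k + 20), as required.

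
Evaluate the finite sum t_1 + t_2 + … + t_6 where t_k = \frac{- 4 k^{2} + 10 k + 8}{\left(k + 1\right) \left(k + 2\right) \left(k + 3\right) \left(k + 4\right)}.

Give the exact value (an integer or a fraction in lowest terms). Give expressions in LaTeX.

r(k) = (k + 1)*(5*k - 2*(k + 1)**2 + 9)/((k + 5)*(-2*k**2 + 5*k + 4)) after simplifying.
Take A(k)=k + 1, B(k)=k + 5, C(k)=k**2 - 5*k/2 - 2.
Key eq: (k + 1)·f(k+1) = (k + 4)·f(k) + (k**2 - 5*k/2 - 2).
Bound: deg f ≤ 3.
Solving with deg f ≤ 3: f(k) = -k*(k**2 + 30*k + 17)/24.
Certificate R = B(k−1)f/C = -k*(k + 4)*(k**2 + 30*k + 17)/(12*(2*k**2 - 5*k - 4)) gives s_k = k*(k**2 + 30*k + 17)/(6*(k + 1)*(k + 2)*(k + 3)).
s_(k+1) − s_k = 2*(-2*k**2 + 5*k + 4)/(k**4 + 10*k**3 + 35*k**2 + 50*k + 24) = t_k.
Σ_(k=1)^(6) t_k = s_(7) − s_(1) = 161/360 − (1/3) = 41/360.

Σ = 41/360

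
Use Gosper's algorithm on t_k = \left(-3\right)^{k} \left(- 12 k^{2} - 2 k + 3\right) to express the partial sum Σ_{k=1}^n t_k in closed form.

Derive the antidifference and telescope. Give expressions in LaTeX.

S(n) = - 9 \left(-3\right)^{n} n^{2} - 6 \left(-3\right)^{n} n + 3 \left(-3\right)^{n} - 3

The ratio is 3*(-2*k - 12*(k + 1)**2 + 1)/(12*k**2 + 2*k - 3).
So A=-3 and B=1, with C=k**2 + k/6 - 1/4.
Key eq: (-3)·f(k+1) = (1)·f(k) + (k**2 + k/6 - 1/4).
d = 2 from the (0,0,2) case.
Solving with deg f ≤ 2: f(k) = -k*(3*k - 4)/12.
Then R = B(k−1)f/C = -k*(3*k - 4)/(12*k**2 + 2*k - 3), so s_k = R(k)·t_k = (-3)**k*k*(3*k - 4).
Δs = (-3)**k*(-12*k**2 - 2*k + 3), as required.
Evaluate: s_(n+1) = (-3)**(n + 1)*(3*n**2 + 2*n - 1); subtract s_(1) = 3 ⇒ S(n) = -9*(-3)**n*n**2 - 6*(-3)**n*n + 3*(-3)**n - 3.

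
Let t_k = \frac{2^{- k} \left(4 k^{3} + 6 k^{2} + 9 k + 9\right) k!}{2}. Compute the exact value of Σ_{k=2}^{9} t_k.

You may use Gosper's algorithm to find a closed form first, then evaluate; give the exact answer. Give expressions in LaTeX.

Σ = 5910941/4

The ratio is (4*k**4 + 22*k**3 + 51*k**2 + 61*k + 28)/(2*(4*k**3 + 6*k**2 + 9*k + 9)).
Take A(k)=k/2 + 1/2, B(k)=1, C(k)=k**3 + 3*k**2/2 + 9*k/4 + 9/4.
Solve (k/2 + 1/2)·f(k+1) − (1)·f(k) = k**3 + 3*k**2/2 + 9*k/4 + 9/4.
deg f ≤ 2 (via 1,0,3).
Solving with deg f ≤ 2: f(k) = (4*k**2 + 2*k - 3)/2.
So s_k = (B(k−1)f/C)·t_k = (2*(4*k**2 + 2*k - 3)/(4*k**3 + 6*k**2 + 9*k + 9))·t_k = (4*k**2 + 2*k - 3)*factorial(k)/2**k.
s_(k+1) − s_k = (4*k**3 + 6*k**2 + 9*k + 9)*factorial(k)/(2*2**k) = t_k.
Evaluate s at k=10 and k=2: 5910975/4 and 17/2; difference 5910941/4.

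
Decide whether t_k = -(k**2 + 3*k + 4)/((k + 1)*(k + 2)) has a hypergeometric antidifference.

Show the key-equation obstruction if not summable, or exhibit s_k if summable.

Yes. s_k = k*(-k - 3)/(k + 1).

Ratio r(k) = (k + 1)*(3*k + (k + 1)**2 + 7)/((k + 3)*(k**2 + 3*k + 4)).
A = k + 1, B = k + 3, C = k**2 + 3*k + 4.
Need (k + 1)·f(k+1) − (k + 2)·f(k) = k**2 + 3*k + 4.
Degrees (1,1,2) ⇒ d ≤ 2.
Solve for f: f(k) = k*(k + 3) (degree 2 ≤ 2).
Get s_k = R·t_k = k*(-k - 3)/(k + 1) with R(k) = B(k−1)f(k)/C(k) = k*(k + 2)*(k + 3)/(k**2 + 3*k + 4).
Δs = (-k**2 - 3*k - 4)/(k**2 + 3*k + 2), as required.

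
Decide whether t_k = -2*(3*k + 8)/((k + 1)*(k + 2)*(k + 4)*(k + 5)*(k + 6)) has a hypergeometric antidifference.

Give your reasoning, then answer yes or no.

Yes. s_k = k*(-k**2 - 10*k - 29)/(10*(k**3 + 10*k**2 + 29*k + 20)).

Step 1: r(k) = (k + 1)*(k + 4)*(3*k + 11)/((k + 3)*(k + 7)*(3*k + 8)).
Take A(k)=k + 1, B(k)=k + 7, C(k)=k**2 + 17*k/3 + 8.
Need (k + 1)·f(k+1) − (k + 6)·f(k) = k**2 + 17*k/3 + 8.
From deg A=1, deg B=1, deg C=2: d=5.
Solve for f: f(k) = k*(k + 2)*(k + 3)*(k**2 + 10*k + 29)/60 (degree 5 ≤ 5).
Get s_k = R·t_k = k*(-k**2 - 10*k - 29)/(10*(k**3 + 10*k**2 + 29*k + 20)) with R(k) = B(k−1)f(k)/C(k) = k*(k + 2)*(k + 6)*(k**2 + 10*k + 29)/(20*(3*k + 8)).
s_(k+1) − s_k = 2*(-3*k - 8)/(k**5 + 18*k**4 + 121*k**3 + 372*k**2 + 508*k + 240) = t_k.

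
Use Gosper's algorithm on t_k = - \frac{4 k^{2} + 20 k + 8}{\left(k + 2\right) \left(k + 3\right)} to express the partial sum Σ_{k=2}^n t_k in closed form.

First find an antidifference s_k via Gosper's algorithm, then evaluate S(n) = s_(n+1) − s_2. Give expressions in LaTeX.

Ratio r(k) = (k + 2)*(5*k + (k + 1)**2 + 7)/((k + 4)*(k**2 + 5*k + 2)).
Gosper form: A/B · C(k+1)/C(k) with A=k + 2, B=k + 4, C=k**2 + 5*k + 2.
Solve (k + 2)·f(k+1) − (k + 3)·f(k) = k**2 + 5*k + 2.
d = 2 from the (1,1,2) case.
Coefficient equations give f(k) = k**2.
Certificate R = B(k−1)f/C = k**2*(k + 3)/(k**2 + 5*k + 2) gives s_k = -4*k**2/(k + 2).
Δs = 4*(-k**2 - 5*k - 2)/(k**2 + 5*k + 6), as required.
Evaluate: s_(n+1) = 4*(-n**2 - 2*n - 1)/(n + 3); subtract s_(2) = -4 ⇒ S(n) = 4*(-n**2 - n + 2)/(n + 3).

S(n) = \frac{4 \left(- n^{2} - n + 2\right)}{n + 3}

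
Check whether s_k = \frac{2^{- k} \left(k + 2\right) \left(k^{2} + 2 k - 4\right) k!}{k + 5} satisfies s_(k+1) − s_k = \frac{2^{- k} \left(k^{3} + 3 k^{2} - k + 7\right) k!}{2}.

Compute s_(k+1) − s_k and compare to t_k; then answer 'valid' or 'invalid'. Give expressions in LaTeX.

Invalid: residual - \frac{3 \cdot 2^{- k} \left(k^{4} + 8 k^{3} + 12 k^{2} - 2 k + 43\right) k!}{2 \left(k + 5\right) \left(k + 6\right)} ≠ 0.

s_(k+1) = (k + 3)*(k**2 + 4*k - 1)*factorial(k + 1)/(2*2**k*(k + 6))
s_(k+1) − s_k = (k**5 + 11*k**4 + 38*k**3 + 50*k**2 + 53*k + 81)*factorial(k)/(2*2**k*(k + 5)*(k + 6))
(s_(k+1) − s_k) − t_k = -3*(k**4 + 8*k**3 + 12*k**2 - 2*k + 43)*factorial(k)/(2*2**k*(k + 5)*(k + 6))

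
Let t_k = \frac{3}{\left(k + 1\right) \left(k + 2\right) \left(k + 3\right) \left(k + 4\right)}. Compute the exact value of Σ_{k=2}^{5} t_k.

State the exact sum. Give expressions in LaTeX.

r(k) = (k + 1)/(k + 5) after simplifying.
So A=k + 1 and B=k + 5, with C=1.
Set up (k + 1)·f(k+1) − (k + 4)·f(k) − (1) = 0.
d = 3 from the (1,1,0) case.
Match coefficients ⇒ f(k) = k*(k**2 + 6*k + 11)/18.
Certificate R = B(k−1)f/C = k*(k + 4)*(k**2 + 6*k + 11)/18 gives s_k = k*(k**2 + 6*k + 11)/(6*(k + 1)*(k + 2)*(k + 3)).
Check: Δs_k = 3/(k**4 + 10*k**3 + 35*k**2 + 50*k + 24). ✓
Evaluate s at k=6 and k=2: 83/504 and 3/20; difference 37/2520.

Σ = 37/2520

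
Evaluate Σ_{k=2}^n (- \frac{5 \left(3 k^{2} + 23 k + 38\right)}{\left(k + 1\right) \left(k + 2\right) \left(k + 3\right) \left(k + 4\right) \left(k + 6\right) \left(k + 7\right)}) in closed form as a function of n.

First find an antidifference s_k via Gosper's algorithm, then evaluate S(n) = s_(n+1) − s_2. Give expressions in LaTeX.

S(n) = \frac{- n^{3} - 13 n^{2} - 50 n + 64}{24 \left(n^{3} + 13 n^{2} + 50 n + 56\right)}

t_(k+1)/t_k = (k + 1)*(k + 6)*(23*k + 3*(k + 1)**2 + 61)/((k + 5)*(k + 8)*(3*k**2 + 23*k + 38)).
A = k + 1, B = k + 8, C = k**3 + 38*k**2/3 + 51*k + 190/3.
Key eq: (k + 1)·f(k+1) = (k + 7)·f(k) + (k**3 + 38*k**2/3 + 51*k + 190/3).
d = 6 from the (1,1,3) case.
Coefficient equations give f(k) = k*(k + 2)*(k + 4)*(k + 5)*(k**2 + 10*k + 27)/54.
Certificate R = B(k−1)f/C = k*(k + 2)*(k + 4)*(k + 7)*(k**2 + 10*k + 27)/(18*(3*k**2 + 23*k + 38)) gives s_k = 5*k*(-k**2 - 10*k - 27)/(18*(k**3 + 10*k**2 + 27*k + 18)).
Verify: 5*(-3*k**2 - 23*k - 38)/(k**6 + 23*k**5 + 207*k**4 + 925*k**3 + 2144*k**2 + 2412*k + 1008) matches t_k.
Telescope: S(n) = s_(n+1) − s_(2) = 5*(-n**3 - 13*n**2 - 50*n - 38)/(18*(n**3 + 13*n**2 + 50*n + 56)) − (-17/72) = (-n**3 - 13*n**2 - 50*n + 64)/(24*(n**3 + 13*n**2 + 50*n + 56)).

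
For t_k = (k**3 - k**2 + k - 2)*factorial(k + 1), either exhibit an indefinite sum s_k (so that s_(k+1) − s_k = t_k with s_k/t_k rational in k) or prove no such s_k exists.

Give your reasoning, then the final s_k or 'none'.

Compute t_(k+1)/t_k: get (k + 2)*(k + (k + 1)**3 - (k + 1)**2 - 1)/(k**3 - k**2 + k - 2).
Gosper form: A/B · C(k+1)/C(k) with A=k + 2, B=1, C=k**3 - k**2 + k - 2.
Key eq: (k + 2)·f(k+1) = (1)·f(k) + (k**3 - k**2 + k - 2).
deg f ≤ 2 (via 1,0,3).
Coefficient equations give f(k) = (k - 2)**2.
Then R = B(k−1)f/C = (k - 2)**2/(k**3 - k**2 + k - 2), so s_k = R(k)·t_k = (k - 2)**2*factorial(k + 1).
Verify: (k**3 - k**2 + k - 2)*factorial(k + 1) matches t_k.

s_k = (k - 2)**2*factorial(k + 1)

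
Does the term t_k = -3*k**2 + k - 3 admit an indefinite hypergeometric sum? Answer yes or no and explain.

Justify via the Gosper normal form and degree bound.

Yes. s_k = k*(-k**2 + 2*k - 4).

r(k) = (-k + 3*(k + 1)**2 + 2)/(3*k**2 - k + 3) after simplifying.
Take A(k)=1, B(k)=1, C(k)=k**2 - k/3 + 1.
Solve (1)·f(k+1) − (1)·f(k) = k**2 - k/3 + 1.
deg f ≤ 3 (via 0,0,2).
Solving with deg f ≤ 3: f(k) = k*(k**2 - 2*k + 4)/3.
Get s_k = R·t_k = k*(-k**2 + 2*k - 4) with R(k) = B(k−1)f(k)/C(k) = k*(k**2 - 2*k + 4)/(3*k**2 - k + 3).
s_(k+1) − s_k = -3*k**2 + k - 3 = t_k.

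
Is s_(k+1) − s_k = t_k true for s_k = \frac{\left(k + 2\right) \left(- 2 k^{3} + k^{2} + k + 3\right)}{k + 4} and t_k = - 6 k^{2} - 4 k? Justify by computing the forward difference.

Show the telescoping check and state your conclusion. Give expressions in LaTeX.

Invalid: residual \frac{2 \left(4 k^{3} + 29 k^{2} + 17 k + 3\right)}{k^{2} + 9 k + 20} ≠ 0.

s_(k+1) = (k + 3)*(k - 2*(k + 1)**3 + (k + 1)**2 + 4)/(k + 5)
s_(k+1) − s_k = 2*(-3*k**4 - 25*k**3 - 49*k**2 - 23*k + 3)/(k**2 + 9*k + 20)
(s_(k+1) − s_k) − t_k = 2*(4*k**3 + 29*k**2 + 17*k + 3)/(k**2 + 9*k + 20)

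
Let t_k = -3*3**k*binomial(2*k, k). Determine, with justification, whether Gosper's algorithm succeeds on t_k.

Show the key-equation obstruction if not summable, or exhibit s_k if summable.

Step 1: r(k) = 6*(2*k + 1)/(k + 1).
Gosper form: A/B · C(k+1)/C(k) with A=12*k + 6, B=k + 1, C=1.
f must satisfy (12*k + 6)·f(k+1) − (k)·f(k) = 1.
Degrees (1,1,0) ⇒ d ≤ -1.
Negative degree bound (-1): no f exists, t_k not Gosper-summable.

No — key equation has no polynomial f.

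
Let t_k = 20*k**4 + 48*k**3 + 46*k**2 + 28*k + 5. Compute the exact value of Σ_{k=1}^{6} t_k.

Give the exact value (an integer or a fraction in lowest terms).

Compute t_(k+1)/t_k: get (20*k**4 + 128*k**3 + 310*k**2 + 344*k + 147)/(20*k**4 + 48*k**3 + 46*k**2 + 28*k + 5).
Normal form (A,B,C) = (1, 1, k**4 + 12*k**3/5 + 23*k**2/10 + 7*k/5 + 1/4).
Need (1)·f(k+1) − (1)·f(k) = k**4 + 12*k**3/5 + 23*k**2/10 + 7*k/5 + 1/4.
d = 5 from the (0,0,4) case.
Coefficient equations give f(k) = k*(4*k**4 + 2*k**3 - 2*k**2 + 3*k - 2)/20.
R(k) = B(k−1)·f(k)/C(k) = k*(4*k**4 + 2*k**3 - 2*k**2 + 3*k - 2)/(20*k**4 + 48*k**3 + 46*k**2 + 28*k + 5); s_k = R·t_k = k*(4*k**4 + 2*k**3 - 2*k**2 + 3*k - 2).
Δs = 20*k**4 + 48*k**3 + 46*k**2 + 28*k + 5, as required.
Evaluate s at k=7 and k=1: 71477 and 5; difference 71472.

Σ = 71472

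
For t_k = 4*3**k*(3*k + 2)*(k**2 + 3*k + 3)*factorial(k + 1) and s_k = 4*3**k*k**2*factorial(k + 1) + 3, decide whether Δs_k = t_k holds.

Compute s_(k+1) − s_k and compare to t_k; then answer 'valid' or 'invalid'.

Valid: the claim telescopes to t_k.

s_(k+1) = 4*3**(k + 1)*(k + 1)**2*factorial(k + 2) + 3
s_(k+1) − s_k = 4*3**k*(3*k + 2)*(k**2 + 3*k + 3)*factorial(k + 1)
(s_(k+1) − s_k) − t_k = 0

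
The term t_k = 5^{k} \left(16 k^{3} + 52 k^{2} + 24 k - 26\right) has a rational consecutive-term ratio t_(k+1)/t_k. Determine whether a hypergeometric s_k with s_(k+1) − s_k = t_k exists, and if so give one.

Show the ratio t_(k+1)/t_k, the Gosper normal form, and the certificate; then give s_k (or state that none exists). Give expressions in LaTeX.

s_k = 2 \cdot 5^{k} \left(2 k^{3} - k^{2} - 2 k - 2\right)

Step 1: r(k) = 5*(8*k**3 + 50*k**2 + 88*k + 33)/(8*k**3 + 26*k**2 + 12*k - 13).
So A=5 and B=1, with C=k**3 + 13*k**2/4 + 3*k/2 - 13/8.
Key eq: (5)·f(k+1) = (1)·f(k) + (k**3 + 13*k**2/4 + 3*k/2 - 13/8).
Degrees (0,0,3) ⇒ d ≤ 3.
Solving with deg f ≤ 3: f(k) = (2*k**3 - k**2 - 2*k - 2)/8.
Then R = B(k−1)f/C = (2*k**3 - k**2 - 2*k - 2)/(8*k**3 + 26*k**2 + 12*k - 13), so s_k = R(k)·t_k = 2*5**k*(2*k**3 - k**2 - 2*k - 2).
Δs = 5**k*(16*k**3 + 52*k**2 + 24*k - 26), as required.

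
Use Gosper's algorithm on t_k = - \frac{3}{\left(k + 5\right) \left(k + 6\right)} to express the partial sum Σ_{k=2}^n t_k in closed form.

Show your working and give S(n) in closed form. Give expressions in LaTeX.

Compute t_(k+1)/t_k: get (k + 5)/(k + 7).
So A=k + 5 and B=k + 7, with C=1.
f must satisfy (k + 5)·f(k+1) − (k + 6)·f(k) = 1.
d = 1 from the (1,1,0) case.
A polynomial solution: f(k) = k/5.
Get s_k = R·t_k = -3*k/(5*k + 25) with R(k) = B(k−1)f(k)/C(k) = k*(k + 6)/5.
Check: Δs_k = -3/(k**2 + 11*k + 30). ✓
Evaluate: s_(n+1) = 3*(-n - 1)/(5*(n + 6)); subtract s_(2) = -6/35 ⇒ S(n) = 3*(1 - n)/(7*(n + 6)).

S(n) = \frac{3 \left(1 - n\right)}{7 \left(n + 6\right)}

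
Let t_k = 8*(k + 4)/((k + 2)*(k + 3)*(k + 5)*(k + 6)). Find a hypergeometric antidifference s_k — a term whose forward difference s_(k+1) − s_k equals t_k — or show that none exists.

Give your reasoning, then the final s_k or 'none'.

s_k = 2*k*(k + 7)/(5*(k**2 + 7*k + 10))

The ratio is (k + 2)*(k + 5)**2/((k + 4)**2*(k + 7)).
Take A(k)=k + 2, B(k)=k + 7, C(k)=k**2 + 8*k + 16.
Solve (k + 2)·f(k+1) − (k + 6)·f(k) = k**2 + 8*k + 16.
deg f ≤ 4 (via 1,1,2).
Match coefficients ⇒ f(k) = k*(k + 3)*(k + 4)*(k + 7)/20.
Get s_k = R·t_k = 2*k*(k + 7)/(5*(k**2 + 7*k + 10)) with R(k) = B(k−1)f(k)/C(k) = k*(k + 3)*(k + 6)*(k + 7)/(20*(k + 4)).
Verify: 8*(k + 4)/(k**4 + 16*k**3 + 91*k**2 + 216*k + 180) matches t_k.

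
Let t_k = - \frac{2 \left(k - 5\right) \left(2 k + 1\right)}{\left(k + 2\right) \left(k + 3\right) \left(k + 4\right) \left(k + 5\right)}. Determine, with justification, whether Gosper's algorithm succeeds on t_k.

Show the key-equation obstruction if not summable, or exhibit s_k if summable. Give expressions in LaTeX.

Step 1: r(k) = (k - 4)*(k + 2)*(2*k + 3)/((k - 5)*(k + 6)*(2*k + 1)).
Take A(k)=k + 2, B(k)=k + 6, C(k)=k**2 - 9*k/2 - 5/2.
Key eq: (k + 2)·f(k+1) = (k + 5)·f(k) + (k**2 - 9*k/2 - 5/2).
Bound: deg f ≤ 3.
Solve for f: f(k) = -k*(4*k + 1)/4 (degree 2 ≤ 3).
So s_k = (B(k−1)f/C)·t_k = (-k*(k + 5)*(4*k + 1)/(2*(k - 5)*(2*k + 1)))·t_k = k*(4*k + 1)/(k**3 + 9*k**2 + 26*k + 24).
s_(k+1) − s_k = 2*(-2*k**2 + 9*k + 5)/(k**4 + 14*k**3 + 71*k**2 + 154*k + 120) = t_k.

Yes. s_k = \frac{k \left(4 k + 1\right)}{k^{3} + 9 k^{2} + 26 k + 24}.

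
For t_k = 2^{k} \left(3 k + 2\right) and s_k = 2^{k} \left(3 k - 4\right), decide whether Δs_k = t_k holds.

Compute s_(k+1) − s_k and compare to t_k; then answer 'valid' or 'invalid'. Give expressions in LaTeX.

s_(k+1) = 2**(k + 1)*(3*k - 1)
s_(k+1) − s_k = 2**k*(3*k + 2)
(s_(k+1) − s_k) − t_k = 0

Valid: the claim telescopes to t_k.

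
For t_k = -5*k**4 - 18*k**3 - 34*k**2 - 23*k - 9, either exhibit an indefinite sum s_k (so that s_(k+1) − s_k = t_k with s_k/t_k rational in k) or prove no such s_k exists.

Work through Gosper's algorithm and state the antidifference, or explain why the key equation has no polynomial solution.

s_k = k*(-k**4 - 2*k**3 - 4*k**2 + k - 3)

Compute t_(k+1)/t_k: get (5*k**4 + 38*k**3 + 118*k**2 + 165*k + 89)/(5*k**4 + 18*k**3 + 34*k**2 + 23*k + 9).
A = 1, B = 1, C = k**4 + 18*k**3/5 + 34*k**2/5 + 23*k/5 + 9/5.
Set up (1)·f(k+1) − (1)·f(k) − (k**4 + 18*k**3/5 + 34*k**2/5 + 23*k/5 + 9/5) = 0.
deg f ≤ 5 (via 0,0,4).
Solve for f: f(k) = k*(k**4 + 2*k**3 + 4*k**2 - k + 3)/5 (degree 5 ≤ 5).
R(k) = B(k−1)·f(k)/C(k) = k*(k**4 + 2*k**3 + 4*k**2 - k + 3)/(5*k**4 + 18*k**3 + 34*k**2 + 23*k + 9); s_k = R·t_k = k*(-k**4 - 2*k**3 - 4*k**2 + k - 3).
Verify: -5*k**4 - 18*k**3 - 34*k**2 - 23*k - 9 matches t_k.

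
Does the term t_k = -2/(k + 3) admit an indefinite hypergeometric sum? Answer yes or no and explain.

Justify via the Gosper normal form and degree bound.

No — the linear system for f has no solution.

r(k) = (k + 3)/(k + 4) after simplifying.
Factor: A=k + 3; B=k + 4; C=1.
Set up (k + 3)·f(k+1) − (k + 3)·f(k) − (1) = 0.
From deg A=1, deg B=1, deg C=0: d=0.
Put f(k) = c0: A·f(k+1) − B(k−1)·f(k) − C = -1; need -1 = 0 — inconsistent ⇒ no f, not summable.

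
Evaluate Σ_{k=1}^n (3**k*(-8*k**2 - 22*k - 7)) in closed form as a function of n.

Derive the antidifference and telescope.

S(n) = -12*3**n*n**2 - 21*3**n*n - 6*3**n + 6

r(k) = 3*(8*k**2 + 38*k + 37)/(8*k**2 + 22*k + 7) after simplifying.
A = 3, B = 1, C = k**2 + 11*k/4 + 7/8.
f must satisfy (3)·f(k+1) − (1)·f(k) = k**2 + 11*k/4 + 7/8.
deg f ≤ 2 (via 0,0,2).
Match coefficients ⇒ f(k) = (4*k**2 - k - 1)/8.
So s_k = (B(k−1)f/C)·t_k = ((4*k**2 - k - 1)/(8*k**2 + 22*k + 7))·t_k = 3**k*(-4*k**2 + k + 1).
Check: Δs_k = 3**k*(-8*k**2 - 22*k - 7). ✓
s_(n+1) = 3**(n + 1)*(-4*n**2 - 7*n - 2) and s_(1) = -6, so S(n) = -12*3**n*n**2 - 21*3**n*n - 6*3**n + 6.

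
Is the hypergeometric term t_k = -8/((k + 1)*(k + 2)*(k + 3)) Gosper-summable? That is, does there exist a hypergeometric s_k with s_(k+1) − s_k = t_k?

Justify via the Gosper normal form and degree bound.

Yes. s_k = 2*k*(-k - 3)/((k + 1)*(k + 2)).

t_(k+1)/t_k = (k + 1)/(k + 4).
So A=k + 1 and B=k + 4, with C=1.
Key eq: (k + 1)·f(k+1) = (k + 3)·f(k) + (1).
Bound: deg f ≤ 2.
Coefficient equations give f(k) = k*(k + 3)/4.
R(k) = B(k−1)·f(k)/C(k) = k*(k + 3)**2/4; s_k = R·t_k = 2*k*(-k - 3)/((k + 1)*(k + 2)).
Verify: -8/(k**3 + 6*k**2 + 11*k + 6) matches t_k.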